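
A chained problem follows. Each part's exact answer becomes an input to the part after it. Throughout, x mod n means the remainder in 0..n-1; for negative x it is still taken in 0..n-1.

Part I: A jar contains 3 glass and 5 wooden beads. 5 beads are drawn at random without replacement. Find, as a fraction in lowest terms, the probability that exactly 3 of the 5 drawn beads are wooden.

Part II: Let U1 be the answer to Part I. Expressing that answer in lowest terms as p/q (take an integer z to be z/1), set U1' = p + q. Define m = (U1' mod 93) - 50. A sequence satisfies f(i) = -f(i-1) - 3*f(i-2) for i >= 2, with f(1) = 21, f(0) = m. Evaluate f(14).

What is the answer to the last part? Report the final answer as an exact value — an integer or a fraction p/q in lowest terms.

10080

Part I: total draws C(8,5) = 56; favorable C(5,3)*C(3,2) = 30; P = 15/28; answer 15/28
Part II: U1 = 15/28; threaded value p + q = 43; m = -7; f(2) = -1*(21) - 3*(-7) = 0; iterating: f(2)=0, f(3)=-63, f(4)=63, f(5)=126, f(6)=-315, f(7)=-63, f(8)=1008, f(9)=-819, f(10)=-2205, f(11)=4662, f(12)=1953, f(13)=-15939, f(14)=10080; answer 10080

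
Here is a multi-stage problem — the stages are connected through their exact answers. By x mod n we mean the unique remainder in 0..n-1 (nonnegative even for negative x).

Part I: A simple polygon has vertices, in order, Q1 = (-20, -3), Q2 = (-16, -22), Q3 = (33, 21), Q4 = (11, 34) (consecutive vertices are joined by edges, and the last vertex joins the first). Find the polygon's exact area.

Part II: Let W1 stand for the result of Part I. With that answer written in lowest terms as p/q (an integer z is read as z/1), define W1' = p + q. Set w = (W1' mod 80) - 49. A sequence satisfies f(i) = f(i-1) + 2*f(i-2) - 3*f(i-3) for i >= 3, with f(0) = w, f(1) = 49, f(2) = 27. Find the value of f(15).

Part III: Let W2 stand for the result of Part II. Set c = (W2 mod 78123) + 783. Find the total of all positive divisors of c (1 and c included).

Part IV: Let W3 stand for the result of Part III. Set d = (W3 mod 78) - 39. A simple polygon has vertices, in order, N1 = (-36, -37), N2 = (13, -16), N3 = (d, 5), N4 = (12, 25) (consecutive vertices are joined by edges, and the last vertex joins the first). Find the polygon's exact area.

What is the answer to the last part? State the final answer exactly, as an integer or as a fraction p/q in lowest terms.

Part I: cross terms: (-20*-22 - -16*-3)=392, (-16*21 - 33*-22)=390, (33*34 - 11*21)=891, (11*-3 - -20*34)=647; twice the area = |2320| = 2320; area = 1160; answer 1160
Part II: W1 = 1160; threaded value p + q = 1161; w = -8; f(3) = 1*(27) + 2*(49) - 3*(-8) = 149; iterating: f(3)=149, f(4)=56, f(5)=273, f(6)=-62, f(7)=316, f(8)=-627, f(9)=191, f(10)=-2011, f(11)=252, f(12)=-4343, f(13)=2194, f(14)=-7248, f(15)=10169; answer 10169
Part III: W2 = 10169; c = 10952; 10952 = 2^3 * 37^2; sigma = (1 + 2 + 4 + 8) * (1 + 37 + 1369) = 15 * 1407 = 21105; answer 21105
Part IV: W3 = 21105; d = 6; cross terms: (-36*-16 - 13*-37)=1057, (13*5 - 6*-16)=161, (6*25 - 12*5)=90, (12*-37 - -36*25)=456; twice the area = |1764| = 1764; area = 882; answer 882

882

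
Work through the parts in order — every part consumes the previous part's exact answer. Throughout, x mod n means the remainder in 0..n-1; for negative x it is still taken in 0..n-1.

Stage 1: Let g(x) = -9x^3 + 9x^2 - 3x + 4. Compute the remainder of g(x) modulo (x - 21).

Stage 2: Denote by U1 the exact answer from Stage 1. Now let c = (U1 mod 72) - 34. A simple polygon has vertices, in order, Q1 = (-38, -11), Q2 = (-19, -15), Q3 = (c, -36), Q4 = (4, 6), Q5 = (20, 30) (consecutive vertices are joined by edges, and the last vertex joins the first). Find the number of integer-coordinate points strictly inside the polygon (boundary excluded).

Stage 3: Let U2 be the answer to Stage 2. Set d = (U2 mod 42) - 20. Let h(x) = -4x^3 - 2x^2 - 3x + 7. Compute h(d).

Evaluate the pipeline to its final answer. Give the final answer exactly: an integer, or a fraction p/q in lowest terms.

-5592

Stage 1: remainder = value at the root: -9*(21)^3 + 9*(21)^2 - 3*(21)^1 + 4 = (-83349) + (3969) + (-63) + (4) = -79439; answer -79439
Stage 2: U1 = -79439; c = 15; cross terms: (-38*-15 - -19*-11)=361, (-19*-36 - 15*-15)=909, (15*6 - 4*-36)=234, (4*30 - 20*6)=0, (20*-11 - -38*30)=920; twice the area = |2424| = 2424; area = 1212; boundary points = 1 + 1 + 1 + 8 + 1 = 12; strictly interior points = area - boundary/2 + 1 = 1207; answer 1207
Stage 3: U2 = 1207; d = 11; -4*(11)^3 - 2*(11)^2 - 3*(11)^1 + 7 = (-5324) + (-242) + (-33) + (7) = -5592; answer -5592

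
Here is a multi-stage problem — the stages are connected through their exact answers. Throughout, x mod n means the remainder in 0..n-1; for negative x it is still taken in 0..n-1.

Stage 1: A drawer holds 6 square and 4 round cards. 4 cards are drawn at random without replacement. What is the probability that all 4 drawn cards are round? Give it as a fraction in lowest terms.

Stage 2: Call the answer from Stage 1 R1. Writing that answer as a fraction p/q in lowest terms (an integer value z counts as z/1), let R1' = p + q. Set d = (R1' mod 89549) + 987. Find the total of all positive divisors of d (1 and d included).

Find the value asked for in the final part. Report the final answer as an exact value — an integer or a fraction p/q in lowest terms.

Stage 1: total draws C(10,4) = 210; favorable C(4,4) = 1; P = 1/210; answer 1/210
Stage 2: R1 = 1/210; threaded value p + q = 211; d = 1198; 1198 = 2 * 599; sigma = (1 + 2) * (1 + 599) = 3 * 600 = 1800; answer 1800

1800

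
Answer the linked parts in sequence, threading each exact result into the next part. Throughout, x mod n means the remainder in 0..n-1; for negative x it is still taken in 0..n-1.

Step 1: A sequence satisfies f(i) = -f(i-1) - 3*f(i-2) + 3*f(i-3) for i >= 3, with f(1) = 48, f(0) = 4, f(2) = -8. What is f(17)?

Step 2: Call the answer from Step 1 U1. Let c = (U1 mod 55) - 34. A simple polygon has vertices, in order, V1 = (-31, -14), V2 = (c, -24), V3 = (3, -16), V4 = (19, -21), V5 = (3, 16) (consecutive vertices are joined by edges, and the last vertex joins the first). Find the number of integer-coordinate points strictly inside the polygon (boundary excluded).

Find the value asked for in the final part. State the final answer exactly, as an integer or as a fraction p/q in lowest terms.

Step 1: f(3) = -1*(-8) - 3*(48) + 3*(4) = -124; iterating: f(3)=-124, f(4)=292, f(5)=56, f(6)=-1304, f(7)=2012, f(8)=2068, f(9)=-12016, f(10)=11848, f(11)=30404, f(12)=-101996, f(13)=46328, f(14)=350872, f(15)=-795844, f(16)=-117788, f(17)=3557936; answer 3557936
Step 2: U1 = 3557936; c = 7; cross terms: (-31*-24 - 7*-14)=842, (7*-16 - 3*-24)=-40, (3*-21 - 19*-16)=241, (19*16 - 3*-21)=367, (3*-14 - -31*16)=454; twice the area = |1864| = 1864; area = 932; boundary points = 2 + 4 + 1 + 1 + 2 = 10; strictly interior points = area - boundary/2 + 1 = 928; answer 928

928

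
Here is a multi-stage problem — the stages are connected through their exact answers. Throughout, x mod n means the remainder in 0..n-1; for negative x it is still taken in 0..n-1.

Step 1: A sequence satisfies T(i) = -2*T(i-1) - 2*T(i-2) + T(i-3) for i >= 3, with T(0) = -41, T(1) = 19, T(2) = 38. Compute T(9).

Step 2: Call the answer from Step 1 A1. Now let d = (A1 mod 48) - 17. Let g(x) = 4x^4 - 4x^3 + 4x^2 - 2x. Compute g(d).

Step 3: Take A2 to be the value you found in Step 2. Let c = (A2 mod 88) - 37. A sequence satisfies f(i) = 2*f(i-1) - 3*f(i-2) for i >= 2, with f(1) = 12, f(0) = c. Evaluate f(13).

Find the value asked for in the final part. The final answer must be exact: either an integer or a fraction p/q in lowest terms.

Step 1: T(3) = -2*(38) - 2*(19) + 1*(-41) = -155; iterating: T(3)=-155, T(4)=253, T(5)=-158, T(6)=-345, T(7)=1259, T(8)=-1986, T(9)=1109; answer 1109
Step 2: A1 = 1109; d = -12; 4*(-12)^4 - 4*(-12)^3 + 4*(-12)^2 - 2*(-12)^1 = (82944) + (6912) + (576) + (24) = 90456; answer 90456
Step 3: A2 = 90456; c = 43; f(2) = 2*(12) - 3*(43) = -105; iterating: f(2)=-105, f(3)=-246, f(4)=-177, f(5)=384, f(6)=1299, f(7)=1446, f(8)=-1005, f(9)=-6348, f(10)=-9681, f(11)=-318, f(12)=28407, f(13)=57768; answer 57768

57768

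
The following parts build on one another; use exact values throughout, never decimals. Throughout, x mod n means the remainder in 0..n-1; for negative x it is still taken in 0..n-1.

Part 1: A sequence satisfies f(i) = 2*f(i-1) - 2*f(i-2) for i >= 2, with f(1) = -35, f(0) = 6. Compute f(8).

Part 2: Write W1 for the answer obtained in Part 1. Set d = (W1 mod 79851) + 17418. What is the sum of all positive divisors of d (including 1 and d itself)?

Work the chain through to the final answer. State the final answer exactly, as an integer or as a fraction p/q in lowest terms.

43680

Part 1: f(2) = 2*(-35) - 2*(6) = -82; iterating: f(2)=-82, f(3)=-94, f(4)=-24, f(5)=140, f(6)=328, f(7)=376, f(8)=96; answer 96
Part 2: W1 = 96; d = 17514; 17514 = 2 * 3^2 * 7 * 139; sigma = (1 + 2) * (1 + 3 + 9) * (1 + 7) * (1 + 139) = 3 * 13 * 8 * 140 = 43680; answer 43680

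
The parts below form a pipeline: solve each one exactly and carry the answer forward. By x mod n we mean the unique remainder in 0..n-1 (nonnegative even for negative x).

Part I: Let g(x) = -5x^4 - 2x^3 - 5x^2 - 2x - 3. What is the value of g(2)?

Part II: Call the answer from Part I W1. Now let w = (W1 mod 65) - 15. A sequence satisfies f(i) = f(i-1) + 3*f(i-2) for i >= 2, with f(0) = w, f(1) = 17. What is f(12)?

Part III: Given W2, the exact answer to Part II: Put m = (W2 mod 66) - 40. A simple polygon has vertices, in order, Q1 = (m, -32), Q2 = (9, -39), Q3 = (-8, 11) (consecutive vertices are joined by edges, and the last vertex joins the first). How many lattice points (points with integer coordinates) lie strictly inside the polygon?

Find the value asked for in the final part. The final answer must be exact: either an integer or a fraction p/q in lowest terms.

Part I: -5*(2)^4 - 2*(2)^3 - 5*(2)^2 - 2*(2)^1 - 3 = (-80) + (-16) + (-20) + (-4) + (-3) = -123; answer -123
Part II: W1 = -123; w = -8; f(2) = 1*(17) + 3*(-8) = -7; iterating: f(2)=-7, f(3)=44, f(4)=23, f(5)=155, f(6)=224, f(7)=689, f(8)=1361, f(9)=3428, f(10)=7511, f(11)=17795, f(12)=40328; answer 40328
Part III: W2 = 40328; m = -38; cross terms: (-38*-39 - 9*-32)=1770, (9*11 - -8*-39)=-213, (-8*-32 - -38*11)=674; twice the area = |2231| = 2231; area = 2231/2; boundary points = 1 + 1 + 1 = 3; strictly interior points = area - boundary/2 + 1 = 1115; answer 1115

1115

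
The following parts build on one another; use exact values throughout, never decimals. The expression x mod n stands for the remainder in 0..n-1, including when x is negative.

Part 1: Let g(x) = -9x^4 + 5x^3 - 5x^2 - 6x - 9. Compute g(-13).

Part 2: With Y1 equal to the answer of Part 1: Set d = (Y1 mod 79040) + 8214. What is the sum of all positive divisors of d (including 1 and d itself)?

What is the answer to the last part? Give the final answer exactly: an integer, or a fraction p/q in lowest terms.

100800

Part 1: -9*(-13)^4 + 5*(-13)^3 - 5*(-13)^2 - 6*(-13)^1 - 9 = (-257049) + (-10985) + (-845) + (78) + (-9) = -268810; answer -268810
Part 2: Y1 = -268810; d = 55564; 55564 = 2^2 * 29 * 479; sigma = (1 + 2 + 4) * (1 + 29) * (1 + 479) = 7 * 30 * 480 = 100800; answer 100800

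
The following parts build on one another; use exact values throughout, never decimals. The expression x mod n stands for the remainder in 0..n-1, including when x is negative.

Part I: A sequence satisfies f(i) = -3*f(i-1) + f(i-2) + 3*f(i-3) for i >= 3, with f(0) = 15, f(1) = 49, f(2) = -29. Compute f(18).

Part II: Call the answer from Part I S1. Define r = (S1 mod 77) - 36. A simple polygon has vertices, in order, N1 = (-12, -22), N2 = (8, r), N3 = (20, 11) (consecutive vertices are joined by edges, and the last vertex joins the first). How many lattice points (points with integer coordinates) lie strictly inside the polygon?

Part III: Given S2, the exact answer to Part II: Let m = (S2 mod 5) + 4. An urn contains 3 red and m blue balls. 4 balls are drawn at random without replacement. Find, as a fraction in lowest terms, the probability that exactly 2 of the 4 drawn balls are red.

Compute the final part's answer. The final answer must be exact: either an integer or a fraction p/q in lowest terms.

5/14

Part I: f(3) = -3*(-29) + 1*(49) + 3*(15) = 181; iterating: f(3)=181, f(4)=-425, f(5)=1369, f(6)=-3989, f(7)=12061, f(8)=-36065, f(9)=108289, f(10)=-324749, f(11)=974341, f(12)=-2922905, f(13)=8768809, f(14)=-26306309, f(15)=78919021, f(16)=-236756945, f(17)=710270929, f(18)=-2130812669; answer -2130812669
Part II: S1 = -2130812669; r = -21; cross terms: (-12*-21 - 8*-22)=428, (8*11 - 20*-21)=508, (20*-22 - -12*11)=-308; twice the area = |628| = 628; area = 314; boundary points = 1 + 4 + 1 = 6; strictly interior points = area - boundary/2 + 1 = 312; answer 312
Part III: S2 = 312; m = 6; total draws C(9,4) = 126; favorable C(3,2)*C(6,2) = 45; P = 5/14; answer 5/14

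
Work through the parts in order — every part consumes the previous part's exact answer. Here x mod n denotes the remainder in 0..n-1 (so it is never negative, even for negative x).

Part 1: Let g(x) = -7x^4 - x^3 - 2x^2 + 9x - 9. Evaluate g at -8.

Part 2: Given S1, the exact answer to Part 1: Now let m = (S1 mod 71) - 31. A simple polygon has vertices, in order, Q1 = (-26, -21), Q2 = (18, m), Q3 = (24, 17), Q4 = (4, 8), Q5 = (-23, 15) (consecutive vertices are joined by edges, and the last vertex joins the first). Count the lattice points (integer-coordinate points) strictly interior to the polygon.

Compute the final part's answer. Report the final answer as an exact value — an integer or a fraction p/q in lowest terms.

Part 1: -7*(-8)^4 - 1*(-8)^3 - 2*(-8)^2 + 9*(-8)^1 - 9 = (-28672) + (512) + (-128) + (-72) + (-9) = -28369; answer -28369
Part 2: S1 = -28369; m = 0; cross terms: (-26*0 - 18*-21)=378, (18*17 - 24*0)=306, (24*8 - 4*17)=124, (4*15 - -23*8)=244, (-23*-21 - -26*15)=873; twice the area = |1925| = 1925; area = 1925/2; boundary points = 1 + 1 + 1 + 1 + 3 = 7; strictly interior points = area - boundary/2 + 1 = 960; answer 960

960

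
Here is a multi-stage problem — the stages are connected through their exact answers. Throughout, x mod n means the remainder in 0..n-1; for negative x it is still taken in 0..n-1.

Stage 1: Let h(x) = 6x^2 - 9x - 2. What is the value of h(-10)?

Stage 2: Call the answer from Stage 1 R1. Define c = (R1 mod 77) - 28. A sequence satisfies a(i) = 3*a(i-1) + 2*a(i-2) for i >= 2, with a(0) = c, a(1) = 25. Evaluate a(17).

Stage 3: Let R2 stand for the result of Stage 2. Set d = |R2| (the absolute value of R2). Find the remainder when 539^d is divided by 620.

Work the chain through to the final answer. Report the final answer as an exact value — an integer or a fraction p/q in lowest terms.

79

Stage 1: 6*(-10)^2 - 9*(-10)^1 - 2 = (600) + (90) + (-2) = 688; answer 688
Stage 2: R1 = 688; c = 44; a(2) = 3*(25) + 2*(44) = 163; iterating: a(2)=163, a(3)=539, a(4)=1943, a(5)=6907, a(6)=24607, a(7)=87635, a(8)=312119, a(9)=1111627, a(10)=3959119, a(11)=14100611, a(12)=50220071, a(13)=178861435, a(14)=637024447, a(15)=2268796211, a(16)=8080437527, a(17)=28778905003; answer 28778905003
Stage 3: R2 = 28778905003; d = 28778905003; squarings mod 620: 539^1=539, 539^2=361, 539^4=121, 539^8=381, 539^16=81, 539^32=361, 539^64=121, 539^128=381, 539^256=81, 539^512=361, 539^1024=121, 539^2048=381, 539^4096=81, 539^8192=361, 539^16384=121, 539^32768=381, 539^65536=81, 539^131072=361, 539^262144=121, 539^524288=381, 539^1048576=81, 539^2097152=361, 539^4194304=121, 539^8388608=381, 539^16777216=81, 539^33554432=361, 539^67108864=121, 539^134217728=381, 539^268435456=81, 539^536870912=361, 539^1073741824=121, 539^2147483648=381, 539^4294967296=81, 539^8589934592=361, 539^17179869184=121; 539^28778905003 = 539^1 * 539^2 * 539^8 * 539^32 * 539^128 * 539^256 * 539^1024 * 539^2048 * 539^4096 * 539^8192 * 539^65536 * 539^131072 * 539^524288 * 539^1048576 * 539^4194304 * 539^16777216 * 539^33554432 * 539^268435456 * 539^536870912 * 539^2147483648 * 539^8589934592 * 539^17179869184 = 79 (mod 620); answer 79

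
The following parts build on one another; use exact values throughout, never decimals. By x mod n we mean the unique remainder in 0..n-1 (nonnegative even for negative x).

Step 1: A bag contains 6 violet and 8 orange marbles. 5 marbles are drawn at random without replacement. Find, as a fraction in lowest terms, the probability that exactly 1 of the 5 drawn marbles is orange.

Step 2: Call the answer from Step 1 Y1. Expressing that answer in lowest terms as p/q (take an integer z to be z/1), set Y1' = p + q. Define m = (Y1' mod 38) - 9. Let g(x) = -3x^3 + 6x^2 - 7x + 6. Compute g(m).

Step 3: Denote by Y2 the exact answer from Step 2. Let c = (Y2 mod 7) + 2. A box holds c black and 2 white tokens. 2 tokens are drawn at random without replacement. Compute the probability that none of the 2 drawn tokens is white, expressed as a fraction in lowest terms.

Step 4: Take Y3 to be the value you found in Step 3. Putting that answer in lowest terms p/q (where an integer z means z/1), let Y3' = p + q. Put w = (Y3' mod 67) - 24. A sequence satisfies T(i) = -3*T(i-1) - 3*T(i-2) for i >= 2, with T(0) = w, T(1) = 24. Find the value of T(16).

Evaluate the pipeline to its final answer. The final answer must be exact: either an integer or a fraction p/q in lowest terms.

-91854

Step 1: total draws C(14,5) = 2002; favorable C(8,1)*C(6,4) = 120; P = 60/1001; answer 60/1001
Step 2: Y1 = 60/1001; threaded value p + q = 1061; m = 26; -3*(26)^3 + 6*(26)^2 - 7*(26)^1 + 6 = (-52728) + (4056) + (-182) + (6) = -48848; answer -48848
Step 3: Y2 = -48848; c = 7; total draws C(9,2) = 36; favorable C(7,2) = 21; P = 7/12; answer 7/12
Step 4: Y3 = 7/12; threaded value p + q = 19; w = -5; T(2) = -3*(24) - 3*(-5) = -57; iterating: T(2)=-57, T(3)=99, T(4)=-126, T(5)=81, T(6)=135, T(7)=-648, T(8)=1539, T(9)=-2673, T(10)=3402, T(11)=-2187, T(12)=-3645, T(13)=17496, T(14)=-41553, T(15)=72171, T(16)=-91854; answer -91854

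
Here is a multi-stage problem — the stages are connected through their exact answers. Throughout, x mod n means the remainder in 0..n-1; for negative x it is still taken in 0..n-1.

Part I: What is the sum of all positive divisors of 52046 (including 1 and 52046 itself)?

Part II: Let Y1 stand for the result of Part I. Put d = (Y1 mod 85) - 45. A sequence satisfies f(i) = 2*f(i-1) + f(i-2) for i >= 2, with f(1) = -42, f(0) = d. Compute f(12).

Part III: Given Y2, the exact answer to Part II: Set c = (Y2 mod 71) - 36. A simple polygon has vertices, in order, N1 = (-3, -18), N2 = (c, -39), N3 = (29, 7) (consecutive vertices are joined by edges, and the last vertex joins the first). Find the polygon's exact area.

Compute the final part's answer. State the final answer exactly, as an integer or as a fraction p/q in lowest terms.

Part I: 52046 = 2 * 53 * 491; sigma = (1 + 2) * (1 + 53) * (1 + 491) = 3 * 54 * 492 = 79704; answer 79704
Part II: Y1 = 79704; d = 14; f(2) = 2*(-42) + 1*(14) = -70; iterating: f(2)=-70, f(3)=-182, f(4)=-434, f(5)=-1050, f(6)=-2534, f(7)=-6118, f(8)=-14770, f(9)=-35658, f(10)=-86086, f(11)=-207830, f(12)=-501746; answer -501746
Part III: Y2 = -501746; c = -25; cross terms: (-3*-39 - -25*-18)=-333, (-25*7 - 29*-39)=956, (29*-18 - -3*7)=-501; twice the area = |122| = 122; area = 61; answer 61

61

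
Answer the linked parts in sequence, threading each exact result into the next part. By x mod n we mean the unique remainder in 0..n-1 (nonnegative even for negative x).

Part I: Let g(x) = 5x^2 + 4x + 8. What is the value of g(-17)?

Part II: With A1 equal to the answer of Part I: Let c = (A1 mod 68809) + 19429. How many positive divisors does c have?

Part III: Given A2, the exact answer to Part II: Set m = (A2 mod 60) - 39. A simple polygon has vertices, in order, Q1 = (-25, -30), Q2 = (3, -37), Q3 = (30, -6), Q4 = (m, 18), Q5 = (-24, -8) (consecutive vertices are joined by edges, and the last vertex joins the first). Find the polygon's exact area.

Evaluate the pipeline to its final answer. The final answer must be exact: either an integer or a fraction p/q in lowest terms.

3661/2

Part I: 5*(-17)^2 + 4*(-17)^1 + 8 = (1445) + (-68) + (8) = 1385; answer 1385
Part II: A1 = 1385; c = 20814; 20814 = 2 * 3 * 3469; number of divisors = (1+1) * (1+1) * (1+1) = 8; answer 8
Part III: A2 = 8; m = -31; cross terms: (-25*-37 - 3*-30)=1015, (3*-6 - 30*-37)=1092, (30*18 - -31*-6)=354, (-31*-8 - -24*18)=680, (-24*-30 - -25*-8)=520; twice the area = |3661| = 3661; area = 3661/2; answer 3661/2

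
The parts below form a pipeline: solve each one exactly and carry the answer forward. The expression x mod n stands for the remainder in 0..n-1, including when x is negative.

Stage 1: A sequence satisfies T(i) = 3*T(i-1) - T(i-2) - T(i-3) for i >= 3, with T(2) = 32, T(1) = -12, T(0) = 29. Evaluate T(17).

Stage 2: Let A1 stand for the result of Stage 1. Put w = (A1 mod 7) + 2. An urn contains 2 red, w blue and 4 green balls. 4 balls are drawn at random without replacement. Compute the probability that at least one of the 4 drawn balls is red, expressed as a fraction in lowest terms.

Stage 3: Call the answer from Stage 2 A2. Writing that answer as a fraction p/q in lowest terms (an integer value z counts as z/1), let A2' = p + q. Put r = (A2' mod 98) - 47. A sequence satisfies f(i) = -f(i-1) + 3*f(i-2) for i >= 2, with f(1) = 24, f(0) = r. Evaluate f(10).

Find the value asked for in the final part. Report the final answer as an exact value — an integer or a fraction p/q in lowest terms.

Stage 1: T(3) = 3*(32) - 1*(-12) - 1*(29) = 79; iterating: T(3)=79, T(4)=217, T(5)=540, T(6)=1324, T(7)=3215, T(8)=7781, T(9)=18804, T(10)=45416, T(11)=109663, T(12)=264769, T(13)=639228, T(14)=1543252, T(15)=3725759, T(16)=8994797, T(17)=21715380; answer 21715380
Stage 2: A1 = 21715380; w = 3; total draws C(9,4) = 126; complement C(7,4) = 35; favorable 126 - 35 = 91; P = 13/18; answer 13/18
Stage 3: A2 = 13/18; threaded value p + q = 31; r = -16; f(2) = -1*(24) + 3*(-16) = -72; iterating: f(2)=-72, f(3)=144, f(4)=-360, f(5)=792, f(6)=-1872, f(7)=4248, f(8)=-9864, f(9)=22608, f(10)=-52200; answer -52200

-52200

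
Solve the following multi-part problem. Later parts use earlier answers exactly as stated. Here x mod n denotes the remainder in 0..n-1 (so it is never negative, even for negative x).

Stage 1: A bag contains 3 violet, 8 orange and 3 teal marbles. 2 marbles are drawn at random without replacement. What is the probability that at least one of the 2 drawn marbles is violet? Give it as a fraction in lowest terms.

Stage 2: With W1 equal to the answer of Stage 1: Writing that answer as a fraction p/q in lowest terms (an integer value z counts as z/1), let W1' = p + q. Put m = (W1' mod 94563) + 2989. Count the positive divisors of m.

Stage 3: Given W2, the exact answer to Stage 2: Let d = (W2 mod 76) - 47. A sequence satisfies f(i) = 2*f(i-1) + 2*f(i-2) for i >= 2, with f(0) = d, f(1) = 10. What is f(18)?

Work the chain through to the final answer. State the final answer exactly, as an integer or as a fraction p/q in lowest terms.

Stage 1: total draws C(14,2) = 91; complement C(11,2) = 55; favorable 91 - 55 = 36; P = 36/91; answer 36/91
Stage 2: W1 = 36/91; threaded value p + q = 127; m = 3116; 3116 = 2^2 * 19 * 41; number of divisors = (2+1) * (1+1) * (1+1) = 12; answer 12
Stage 3: W2 = 12; d = -35; f(2) = 2*(10) + 2*(-35) = -50; iterating: f(2)=-50, f(3)=-80, f(4)=-260, f(5)=-680, f(6)=-1880, f(7)=-5120, f(8)=-14000, f(9)=-38240, f(10)=-104480, f(11)=-285440, f(12)=-779840, f(13)=-2130560, f(14)=-5820800, f(15)=-15902720, f(16)=-43447040, f(17)=-118699520, f(18)=-324293120; answer -324293120

-324293120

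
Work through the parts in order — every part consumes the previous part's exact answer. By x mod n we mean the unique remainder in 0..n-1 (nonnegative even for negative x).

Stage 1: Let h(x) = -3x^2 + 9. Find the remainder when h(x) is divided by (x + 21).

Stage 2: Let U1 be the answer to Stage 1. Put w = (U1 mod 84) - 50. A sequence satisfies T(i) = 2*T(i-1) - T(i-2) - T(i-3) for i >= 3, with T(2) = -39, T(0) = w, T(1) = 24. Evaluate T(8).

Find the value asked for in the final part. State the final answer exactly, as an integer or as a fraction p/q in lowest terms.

Stage 1: remainder = value at the root: -3*(-21)^2 + 9 = (-1323) + (9) = -1314; answer -1314
Stage 2: U1 = -1314; w = -20; T(3) = 2*(-39) - 1*(24) - 1*(-20) = -82; iterating: T(3)=-82, T(4)=-149, T(5)=-177, T(6)=-123, T(7)=80, T(8)=460; answer 460

460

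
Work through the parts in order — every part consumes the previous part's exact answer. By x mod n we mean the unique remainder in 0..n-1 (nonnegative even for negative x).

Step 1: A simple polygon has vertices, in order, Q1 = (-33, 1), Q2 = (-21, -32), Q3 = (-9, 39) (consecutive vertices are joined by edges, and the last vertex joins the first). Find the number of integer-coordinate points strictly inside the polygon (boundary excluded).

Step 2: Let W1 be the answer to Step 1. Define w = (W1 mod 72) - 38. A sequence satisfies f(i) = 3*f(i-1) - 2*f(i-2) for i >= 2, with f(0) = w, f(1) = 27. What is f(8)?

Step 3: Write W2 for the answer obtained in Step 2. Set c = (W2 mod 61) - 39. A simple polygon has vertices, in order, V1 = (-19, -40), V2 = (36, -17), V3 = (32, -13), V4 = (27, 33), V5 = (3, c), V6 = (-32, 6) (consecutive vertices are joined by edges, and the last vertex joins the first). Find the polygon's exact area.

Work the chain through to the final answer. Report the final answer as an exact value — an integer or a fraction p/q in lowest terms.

2132

Step 1: cross terms: (-33*-32 - -21*1)=1077, (-21*39 - -9*-32)=-1107, (-9*1 - -33*39)=1278; twice the area = |1248| = 1248; area = 624; boundary points = 3 + 1 + 2 = 6; strictly interior points = area - boundary/2 + 1 = 622; answer 622
Step 2: W1 = 622; w = 8; f(2) = 3*(27) - 2*(8) = 65; iterating: f(2)=65, f(3)=141, f(4)=293, f(5)=597, f(6)=1205, f(7)=2421, f(8)=4853; answer 4853
Step 3: W2 = 4853; c = -5; cross terms: (-19*-17 - 36*-40)=1763, (36*-13 - 32*-17)=76, (32*33 - 27*-13)=1407, (27*-5 - 3*33)=-234, (3*6 - -32*-5)=-142, (-32*-40 - -19*6)=1394; twice the area = |4264| = 4264; area = 2132; answer 2132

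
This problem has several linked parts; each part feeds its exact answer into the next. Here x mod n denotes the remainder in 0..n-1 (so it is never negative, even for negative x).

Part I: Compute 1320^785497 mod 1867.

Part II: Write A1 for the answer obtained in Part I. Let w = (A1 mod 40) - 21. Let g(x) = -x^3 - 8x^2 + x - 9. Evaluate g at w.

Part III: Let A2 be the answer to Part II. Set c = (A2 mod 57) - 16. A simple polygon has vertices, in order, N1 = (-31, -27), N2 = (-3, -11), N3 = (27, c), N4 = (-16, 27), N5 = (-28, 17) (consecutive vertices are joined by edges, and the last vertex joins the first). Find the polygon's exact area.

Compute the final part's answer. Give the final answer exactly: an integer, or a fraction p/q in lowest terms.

Part I: squarings mod 1867: 1320^1=1320, 1320^2=489, 1320^4=145, 1320^8=488, 1320^16=1035, 1320^32=1434, 1320^64=789, 1320^128=810, 1320^256=783, 1320^512=713, 1320^1024=545, 1320^2048=172, 1320^4096=1579, 1320^8192=796, 1320^16384=703, 1320^32768=1321, 1320^65536=1263, 1320^131072=751, 1320^262144=167, 1320^524288=1751; 1320^785497 = 1320^1 * 1320^8 * 1320^16 * 1320^64 * 1320^1024 * 1320^2048 * 1320^4096 * 1320^8192 * 1320^16384 * 1320^32768 * 1320^65536 * 1320^131072 * 1320^524288 = 1479 (mod 1867); answer 1479
Part II: A1 = 1479; w = 18; -1*(18)^3 - 8*(18)^2 + 1*(18)^1 - 9 = (-5832) + (-2592) + (18) + (-9) = -8415; answer -8415
Part III: A2 = -8415; c = 5; cross terms: (-31*-11 - -3*-27)=260, (-3*5 - 27*-11)=282, (27*27 - -16*5)=809, (-16*17 - -28*27)=484, (-28*-27 - -31*17)=1283; twice the area = |3118| = 3118; area = 1559; answer 1559

1559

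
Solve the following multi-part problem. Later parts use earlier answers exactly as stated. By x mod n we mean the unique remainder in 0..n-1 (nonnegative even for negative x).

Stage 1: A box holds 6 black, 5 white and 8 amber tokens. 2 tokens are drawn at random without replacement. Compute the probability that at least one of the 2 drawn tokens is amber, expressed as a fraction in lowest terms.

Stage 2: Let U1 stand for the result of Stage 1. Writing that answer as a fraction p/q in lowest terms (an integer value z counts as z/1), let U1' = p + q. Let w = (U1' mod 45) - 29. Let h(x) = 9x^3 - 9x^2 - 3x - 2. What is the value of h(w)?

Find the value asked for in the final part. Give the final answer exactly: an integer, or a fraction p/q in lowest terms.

Stage 1: total draws C(19,2) = 171; complement C(11,2) = 55; favorable 171 - 55 = 116; P = 116/171; answer 116/171
Stage 2: U1 = 116/171; threaded value p + q = 287; w = -12; 9*(-12)^3 - 9*(-12)^2 - 3*(-12)^1 - 2 = (-15552) + (-1296) + (36) + (-2) = -16814; answer -16814

-16814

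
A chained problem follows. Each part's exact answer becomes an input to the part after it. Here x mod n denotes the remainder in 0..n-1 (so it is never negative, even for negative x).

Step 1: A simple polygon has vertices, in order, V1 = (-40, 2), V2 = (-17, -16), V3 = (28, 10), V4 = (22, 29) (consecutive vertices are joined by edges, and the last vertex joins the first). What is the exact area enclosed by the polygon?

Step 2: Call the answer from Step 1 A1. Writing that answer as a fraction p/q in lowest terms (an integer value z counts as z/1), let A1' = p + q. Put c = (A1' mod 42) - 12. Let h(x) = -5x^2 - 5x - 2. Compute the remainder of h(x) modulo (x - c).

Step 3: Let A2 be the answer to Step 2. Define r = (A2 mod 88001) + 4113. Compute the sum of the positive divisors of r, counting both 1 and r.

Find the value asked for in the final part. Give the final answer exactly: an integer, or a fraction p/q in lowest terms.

Step 1: cross terms: (-40*-16 - -17*2)=674, (-17*10 - 28*-16)=278, (28*29 - 22*10)=592, (22*2 - -40*29)=1204; twice the area = |2748| = 2748; area = 1374; answer 1374
Step 2: A1 = 1374; threaded value p + q = 1375; c = 19; remainder = value at the root: -5*(19)^2 - 5*(19)^1 - 2 = (-1805) + (-95) + (-2) = -1902; answer -1902
Step 3: A2 = -1902; r = 90212; 90212 = 2^2 * 19 * 1187; sigma = (1 + 2 + 4) * (1 + 19) * (1 + 1187) = 7 * 20 * 1188 = 166320; answer 166320

166320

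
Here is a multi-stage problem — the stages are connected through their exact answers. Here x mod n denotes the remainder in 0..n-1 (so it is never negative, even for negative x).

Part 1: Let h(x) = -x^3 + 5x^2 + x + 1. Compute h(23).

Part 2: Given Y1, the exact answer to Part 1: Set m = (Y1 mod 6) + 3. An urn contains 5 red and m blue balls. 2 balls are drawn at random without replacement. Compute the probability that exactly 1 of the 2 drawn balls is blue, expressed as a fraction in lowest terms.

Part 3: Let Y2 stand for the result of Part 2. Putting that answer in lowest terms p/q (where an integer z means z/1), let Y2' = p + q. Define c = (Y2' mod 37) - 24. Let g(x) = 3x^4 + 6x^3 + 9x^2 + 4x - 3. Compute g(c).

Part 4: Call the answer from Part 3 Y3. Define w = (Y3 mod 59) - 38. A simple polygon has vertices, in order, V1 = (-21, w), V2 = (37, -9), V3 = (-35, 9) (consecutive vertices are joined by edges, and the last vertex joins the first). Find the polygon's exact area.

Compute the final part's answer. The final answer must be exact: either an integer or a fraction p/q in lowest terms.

198

Part 1: -1*(23)^3 + 5*(23)^2 + 1*(23)^1 + 1 = (-12167) + (2645) + (23) + (1) = -9498; answer -9498
Part 2: Y1 = -9498; m = 3; total draws C(8,2) = 28; favorable C(3,1)*C(5,1) = 15; P = 15/28; answer 15/28
Part 3: Y2 = 15/28; threaded value p + q = 43; c = -18; 3*(-18)^4 + 6*(-18)^3 + 9*(-18)^2 + 4*(-18)^1 - 3 = (314928) + (-34992) + (2916) + (-72) + (-3) = 282777; answer 282777
Part 4: Y3 = 282777; w = 11; cross terms: (-21*-9 - 37*11)=-218, (37*9 - -35*-9)=18, (-35*11 - -21*9)=-196; twice the area = |-396| = 396; area = 198; answer 198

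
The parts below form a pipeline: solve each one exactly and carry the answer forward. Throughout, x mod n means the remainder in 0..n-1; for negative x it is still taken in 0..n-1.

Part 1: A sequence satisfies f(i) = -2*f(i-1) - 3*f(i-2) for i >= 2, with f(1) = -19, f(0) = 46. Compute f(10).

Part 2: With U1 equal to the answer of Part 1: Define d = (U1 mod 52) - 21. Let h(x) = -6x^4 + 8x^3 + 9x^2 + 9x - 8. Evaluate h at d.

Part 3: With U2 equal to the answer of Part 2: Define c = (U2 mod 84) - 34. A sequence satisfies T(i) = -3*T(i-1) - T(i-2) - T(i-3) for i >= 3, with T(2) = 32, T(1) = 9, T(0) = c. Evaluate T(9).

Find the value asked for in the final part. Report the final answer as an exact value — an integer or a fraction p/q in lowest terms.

Part 1: f(2) = -2*(-19) - 3*(46) = -100; iterating: f(2)=-100, f(3)=257, f(4)=-214, f(5)=-343, f(6)=1328, f(7)=-1627, f(8)=-730, f(9)=6341, f(10)=-10492; answer -10492
Part 2: U1 = -10492; d = -9; -6*(-9)^4 + 8*(-9)^3 + 9*(-9)^2 + 9*(-9)^1 - 8 = (-39366) + (-5832) + (729) + (-81) + (-8) = -44558; answer -44558
Part 3: U2 = -44558; c = 12; T(3) = -3*(32) - 1*(9) - 1*(12) = -117; iterating: T(3)=-117, T(4)=310, T(5)=-845, T(6)=2342, T(7)=-6491, T(8)=17976, T(9)=-49779; answer -49779

-49779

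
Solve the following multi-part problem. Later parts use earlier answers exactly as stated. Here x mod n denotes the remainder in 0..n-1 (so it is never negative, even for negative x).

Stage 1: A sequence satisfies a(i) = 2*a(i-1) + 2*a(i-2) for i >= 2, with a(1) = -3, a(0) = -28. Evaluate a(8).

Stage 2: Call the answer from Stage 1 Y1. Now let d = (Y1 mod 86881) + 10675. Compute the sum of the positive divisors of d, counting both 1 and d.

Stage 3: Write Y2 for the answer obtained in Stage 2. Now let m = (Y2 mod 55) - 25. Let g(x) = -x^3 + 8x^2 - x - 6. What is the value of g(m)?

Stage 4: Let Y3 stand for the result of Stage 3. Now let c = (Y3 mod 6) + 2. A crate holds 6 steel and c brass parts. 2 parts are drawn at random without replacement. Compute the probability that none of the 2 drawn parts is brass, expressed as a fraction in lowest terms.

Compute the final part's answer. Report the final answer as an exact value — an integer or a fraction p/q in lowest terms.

15/28

Stage 1: a(2) = 2*(-3) + 2*(-28) = -62; iterating: a(2)=-62, a(3)=-130, a(4)=-384, a(5)=-1028, a(6)=-2824, a(7)=-7704, a(8)=-21056; answer -21056
Stage 2: Y1 = -21056; d = 76500; 76500 = 2^2 * 3^2 * 5^3 * 17; sigma = (1 + 2 + 4) * (1 + 3 + 9) * (1 + 5 + 25 + 125) * (1 + 17) = 7 * 13 * 156 * 18 = 255528; answer 255528
Stage 3: Y2 = 255528; m = 28; -1*(28)^3 + 8*(28)^2 - 1*(28)^1 - 6 = (-21952) + (6272) + (-28) + (-6) = -15714; answer -15714
Stage 4: Y3 = -15714; c = 2; total draws C(8,2) = 28; favorable C(6,2) = 15; P = 15/28; answer 15/28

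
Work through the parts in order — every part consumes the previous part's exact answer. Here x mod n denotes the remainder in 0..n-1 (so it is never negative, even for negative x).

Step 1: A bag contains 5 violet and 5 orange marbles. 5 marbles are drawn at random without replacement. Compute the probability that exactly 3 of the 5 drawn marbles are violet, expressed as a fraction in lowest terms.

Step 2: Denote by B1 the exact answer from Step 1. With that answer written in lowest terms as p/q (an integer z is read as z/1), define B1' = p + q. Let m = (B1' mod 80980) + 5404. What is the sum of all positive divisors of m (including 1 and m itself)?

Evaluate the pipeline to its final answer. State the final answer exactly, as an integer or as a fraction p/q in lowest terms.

9618

Step 1: total draws C(10,5) = 252; favorable C(5,3)*C(5,2) = 100; P = 25/63; answer 25/63
Step 2: B1 = 25/63; threaded value p + q = 88; m = 5492; 5492 = 2^2 * 1373; sigma = (1 + 2 + 4) * (1 + 1373) = 7 * 1374 = 9618; answer 9618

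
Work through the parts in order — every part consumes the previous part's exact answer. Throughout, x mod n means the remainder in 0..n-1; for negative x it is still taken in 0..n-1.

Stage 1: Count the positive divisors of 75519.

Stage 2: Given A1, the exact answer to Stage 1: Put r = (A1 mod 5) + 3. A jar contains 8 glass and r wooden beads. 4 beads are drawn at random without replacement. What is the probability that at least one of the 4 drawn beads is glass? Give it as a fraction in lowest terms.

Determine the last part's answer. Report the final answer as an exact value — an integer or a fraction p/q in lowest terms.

Stage 1: 75519 = 3^3 * 2797; number of divisors = (3+1) * (1+1) = 8; answer 8
Stage 2: A1 = 8; r = 6; total draws C(14,4) = 1001; complement C(6,4) = 15; favorable 1001 - 15 = 986; P = 986/1001; answer 986/1001

986/1001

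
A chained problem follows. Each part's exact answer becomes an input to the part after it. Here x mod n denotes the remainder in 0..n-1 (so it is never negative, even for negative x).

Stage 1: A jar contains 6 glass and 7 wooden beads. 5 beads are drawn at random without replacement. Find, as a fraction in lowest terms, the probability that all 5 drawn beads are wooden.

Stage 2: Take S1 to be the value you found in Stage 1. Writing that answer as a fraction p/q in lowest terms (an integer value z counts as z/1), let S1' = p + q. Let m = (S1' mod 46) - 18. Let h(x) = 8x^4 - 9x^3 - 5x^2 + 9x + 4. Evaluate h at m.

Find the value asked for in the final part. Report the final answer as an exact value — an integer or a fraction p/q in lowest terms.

1432

Stage 1: total draws C(13,5) = 1287; favorable C(7,5) = 21; P = 7/429; answer 7/429
Stage 2: S1 = 7/429; threaded value p + q = 436; m = 4; 8*(4)^4 - 9*(4)^3 - 5*(4)^2 + 9*(4)^1 + 4 = (2048) + (-576) + (-80) + (36) + (4) = 1432; answer 1432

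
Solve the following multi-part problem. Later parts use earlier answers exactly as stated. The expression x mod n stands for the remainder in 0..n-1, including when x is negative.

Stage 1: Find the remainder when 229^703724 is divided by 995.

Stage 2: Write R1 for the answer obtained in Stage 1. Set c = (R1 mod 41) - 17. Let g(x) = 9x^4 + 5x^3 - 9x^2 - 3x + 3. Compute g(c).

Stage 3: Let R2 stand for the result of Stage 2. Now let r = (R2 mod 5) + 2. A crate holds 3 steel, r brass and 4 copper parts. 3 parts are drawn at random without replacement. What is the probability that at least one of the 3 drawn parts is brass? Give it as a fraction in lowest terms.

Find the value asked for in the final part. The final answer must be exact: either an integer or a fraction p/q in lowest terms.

Stage 1: squarings mod 995: 229^1=229, 229^2=701, 229^4=866, 229^8=721, 229^16=451, 229^32=421, 229^64=131, 229^128=246, 229^256=816, 229^512=201, 229^1024=601, 229^2048=16, 229^4096=256, 229^8192=861, 229^16384=46, 229^32768=126, 229^65536=951, 229^131072=941, 229^262144=926, 229^524288=781; 229^703724 = 229^4 * 229^8 * 229^32 * 229^64 * 229^128 * 229^1024 * 229^2048 * 229^4096 * 229^8192 * 229^32768 * 229^131072 * 229^524288 = 421 (mod 995); answer 421
Stage 2: R1 = 421; c = -6; 9*(-6)^4 + 5*(-6)^3 - 9*(-6)^2 - 3*(-6)^1 + 3 = (11664) + (-1080) + (-324) + (18) + (3) = 10281; answer 10281
Stage 3: R2 = 10281; r = 3; total draws C(10,3) = 120; complement C(7,3) = 35; favorable 120 - 35 = 85; P = 17/24; answer 17/24

17/24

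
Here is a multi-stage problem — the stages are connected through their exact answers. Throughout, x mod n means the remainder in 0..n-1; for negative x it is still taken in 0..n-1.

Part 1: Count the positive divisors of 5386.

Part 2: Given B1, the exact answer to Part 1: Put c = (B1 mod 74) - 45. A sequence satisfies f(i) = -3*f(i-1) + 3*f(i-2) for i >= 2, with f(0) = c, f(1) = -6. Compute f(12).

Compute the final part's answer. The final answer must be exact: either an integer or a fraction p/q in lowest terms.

Part 1: 5386 = 2 * 2693; number of divisors = (1+1) * (1+1) = 4; answer 4
Part 2: B1 = 4; c = -41; f(2) = -3*(-6) + 3*(-41) = -105; iterating: f(2)=-105, f(3)=297, f(4)=-1206, f(5)=4509, f(6)=-17145, f(7)=64962, f(8)=-246321, f(9)=933849, f(10)=-3540510, f(11)=13423077, f(12)=-50890761; answer -50890761

-50890761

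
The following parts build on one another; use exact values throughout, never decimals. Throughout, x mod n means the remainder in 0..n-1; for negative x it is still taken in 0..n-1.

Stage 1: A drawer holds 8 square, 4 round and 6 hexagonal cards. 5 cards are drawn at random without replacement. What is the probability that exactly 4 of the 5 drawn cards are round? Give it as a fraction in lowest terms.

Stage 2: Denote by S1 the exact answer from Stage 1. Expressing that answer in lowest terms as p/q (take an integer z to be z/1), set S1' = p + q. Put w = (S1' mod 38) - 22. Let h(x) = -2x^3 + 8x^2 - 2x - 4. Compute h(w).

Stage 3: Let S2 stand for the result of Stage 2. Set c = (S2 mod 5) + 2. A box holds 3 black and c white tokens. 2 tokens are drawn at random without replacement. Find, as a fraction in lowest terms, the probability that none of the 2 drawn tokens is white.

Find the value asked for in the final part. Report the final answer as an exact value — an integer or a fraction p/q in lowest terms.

3/28

Stage 1: total draws C(18,5) = 8568; favorable C(4,4)*C(14,1) = 14; P = 1/612; answer 1/612
Stage 2: S1 = 1/612; threaded value p + q = 613; w = -17; -2*(-17)^3 + 8*(-17)^2 - 2*(-17)^1 - 4 = (9826) + (2312) + (34) + (-4) = 12168; answer 12168
Stage 3: S2 = 12168; c = 5; total draws C(8,2) = 28; favorable C(3,2) = 3; P = 3/28; answer 3/28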